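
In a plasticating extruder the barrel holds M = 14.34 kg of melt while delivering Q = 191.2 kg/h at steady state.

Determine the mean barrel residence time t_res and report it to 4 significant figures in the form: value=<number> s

value=270.0 s

Q_s = Q / 3600 = 191.2 / 3600 = 0.0531111 kg/s
t_res = M / Q_s = 14.34 ÷ 0.0531111 = 270 s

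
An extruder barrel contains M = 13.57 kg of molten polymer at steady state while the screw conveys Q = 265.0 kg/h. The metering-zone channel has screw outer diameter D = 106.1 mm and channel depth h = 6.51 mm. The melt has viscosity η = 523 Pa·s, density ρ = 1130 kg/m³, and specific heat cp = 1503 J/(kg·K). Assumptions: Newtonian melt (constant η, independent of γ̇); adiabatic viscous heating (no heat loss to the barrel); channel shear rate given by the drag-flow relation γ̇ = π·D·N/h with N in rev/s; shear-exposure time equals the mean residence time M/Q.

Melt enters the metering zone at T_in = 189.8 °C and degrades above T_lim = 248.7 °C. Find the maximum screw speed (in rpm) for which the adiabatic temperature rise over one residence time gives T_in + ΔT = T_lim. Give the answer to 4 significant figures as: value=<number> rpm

Throughput in SI: Q_s = 265.0 kg/h ÷ 3600 s/h = 0.0736111 kg/s
t_res = M / Q_s = 13.57 ÷ 0.0736111 = 184.347 s
Convert to metres: D = 0.1061 m, h = 0.00651 m
Allowable rise: ΔT_a = T_lim − T_in = 248.7 − 189.8 = 58.9 K
γ̇_max² = ΔT_a·ρ·cp / (η·t_res) = [58.9 × 1130 × 1503] / [523 × 184.347] = 1037.56 s⁻²
Take the square root: γ̇_max = √(1037.56) = 32.2112 s⁻¹
N_max = γ̇_max h / (πD) = 32.2112·0.00651/(π·0.1061) = 0.629105 rev/s → ×60 = 37.7463 rpm

value=37.75 rpm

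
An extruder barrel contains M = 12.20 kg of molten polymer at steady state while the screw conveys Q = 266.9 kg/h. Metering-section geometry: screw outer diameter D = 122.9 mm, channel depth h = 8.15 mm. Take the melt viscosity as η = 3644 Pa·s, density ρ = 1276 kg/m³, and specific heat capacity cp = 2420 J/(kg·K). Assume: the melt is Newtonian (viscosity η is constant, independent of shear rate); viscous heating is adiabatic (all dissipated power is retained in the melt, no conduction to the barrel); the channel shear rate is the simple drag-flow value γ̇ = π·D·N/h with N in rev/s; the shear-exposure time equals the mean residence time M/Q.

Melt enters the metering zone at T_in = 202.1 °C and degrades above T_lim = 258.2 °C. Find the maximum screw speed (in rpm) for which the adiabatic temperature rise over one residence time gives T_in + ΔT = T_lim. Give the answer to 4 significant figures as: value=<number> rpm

Throughput in SI: Q_s = 266.9 kg/h ÷ 3600 s/h = 0.0741389 kg/s
t_res = M / Q_s = 12.20 ÷ 0.0741389 = 164.556 s
Geometry in SI: D = 122.9 mm → 0.1229 m, h = 8.15 mm → 0.00815 m
ΔT_a = T_lim − T_in = 258.2 °C − 202.1 °C = 56.1 K
γ̇_max² = ΔT_a·ρ·cp / (η·t_res) = [56.1 × 1276 × 2420] / [3644 × 164.556] = 288.893 s⁻²
Take the square root: γ̇_max = √(288.893) = 16.9968 s⁻¹
Solve γ̇ = πDN/h for N: N_max = γ̇_max·h/(π·D) = 16.9968 × 0.00815 / (π × 0.1229) = 0.358777 rev/s = 21.5266 rpm

value=21.53 rpm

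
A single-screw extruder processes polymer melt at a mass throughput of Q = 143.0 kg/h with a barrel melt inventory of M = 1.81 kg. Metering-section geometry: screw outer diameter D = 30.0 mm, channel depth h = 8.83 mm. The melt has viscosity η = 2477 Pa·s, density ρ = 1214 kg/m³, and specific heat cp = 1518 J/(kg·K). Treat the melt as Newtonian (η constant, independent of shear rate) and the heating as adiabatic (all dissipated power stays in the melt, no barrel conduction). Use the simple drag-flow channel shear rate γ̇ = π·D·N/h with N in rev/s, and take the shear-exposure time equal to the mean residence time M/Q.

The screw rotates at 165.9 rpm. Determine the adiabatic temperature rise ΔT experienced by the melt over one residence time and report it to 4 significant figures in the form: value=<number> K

Convert throughput: Q = 143.0 kg/h = 143.0/3600 = 0.0397222 kg/s
t_res = M / Q_s = 1.81 / 0.0397222 = 45.5664 s
Convert to SI: D = 0.03 m, h = 0.00883 m, N = 165.9/60 = 2.765 rev/s
γ̇ = π D N / h = (π)(0.03)(2.765) / 0.00883 = 29.5125 s⁻¹
ΔT = η·γ̇²·t_res / (ρ·cp) = 2477 · (29.5125)² · 45.5664 / (1214 · 1518) = 53.3448 K

value=53.34 K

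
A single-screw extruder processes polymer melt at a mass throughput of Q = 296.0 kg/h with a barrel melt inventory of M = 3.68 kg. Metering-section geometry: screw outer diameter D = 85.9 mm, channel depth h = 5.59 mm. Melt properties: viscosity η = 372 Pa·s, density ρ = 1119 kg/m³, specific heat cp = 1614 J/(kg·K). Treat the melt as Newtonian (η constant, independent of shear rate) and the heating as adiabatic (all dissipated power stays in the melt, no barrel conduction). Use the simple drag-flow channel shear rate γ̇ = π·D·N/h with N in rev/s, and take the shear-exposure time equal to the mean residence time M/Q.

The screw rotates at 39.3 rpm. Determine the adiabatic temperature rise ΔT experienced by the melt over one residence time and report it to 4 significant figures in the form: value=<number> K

Throughput in SI: Q_s = 296.0 kg/h ÷ 3600 s/h = 0.0822222 kg/s
t_res = M / Q_s = 3.68 / 0.0822222 = 44.7568 s
Geometry in metres: D = 85.9 mm → 0.0859 m, h = 5.59 mm → 0.00559 m; screw speed N = 39.3 rpm = 0.655 rev/s
γ̇ = π·D·N / h = π · 0.0859 · 0.655 / 0.00559 = 31.6208 s⁻¹
ΔT = η·γ̇²·t_res/(ρ·cp) = [372 × 31.6208² × 44.7568] / [1119 × 1614] = 9.2175 K

value=9.217 K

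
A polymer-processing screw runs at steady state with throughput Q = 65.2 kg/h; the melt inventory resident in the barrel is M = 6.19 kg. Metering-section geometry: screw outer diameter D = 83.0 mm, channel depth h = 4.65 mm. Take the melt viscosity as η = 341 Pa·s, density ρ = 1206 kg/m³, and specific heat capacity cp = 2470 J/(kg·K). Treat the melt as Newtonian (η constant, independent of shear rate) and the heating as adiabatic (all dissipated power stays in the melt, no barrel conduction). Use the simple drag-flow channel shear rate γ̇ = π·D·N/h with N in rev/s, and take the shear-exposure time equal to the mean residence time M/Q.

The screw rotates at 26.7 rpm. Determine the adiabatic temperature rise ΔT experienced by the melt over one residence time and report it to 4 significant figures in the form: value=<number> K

value=24.36 K

Q_s = Q / 3600 = 65.2 / 3600 = 0.0181111 kg/s
t_res = M / Q_s = 6.19 ÷ 0.0181111 = 341.779 s
Convert to SI: D = 0.083 m, h = 0.00465 m, N = 26.7/60 = 0.445 rev/s
Shear rate: γ̇ = πDN/h = π·0.083·0.445/0.00465 = 24.9537 s⁻¹
ΔT = η·γ̇²·t_res / (ρ·cp) = 341 · (24.9537)² · 341.779 / (1206 · 2470) = 24.3627 K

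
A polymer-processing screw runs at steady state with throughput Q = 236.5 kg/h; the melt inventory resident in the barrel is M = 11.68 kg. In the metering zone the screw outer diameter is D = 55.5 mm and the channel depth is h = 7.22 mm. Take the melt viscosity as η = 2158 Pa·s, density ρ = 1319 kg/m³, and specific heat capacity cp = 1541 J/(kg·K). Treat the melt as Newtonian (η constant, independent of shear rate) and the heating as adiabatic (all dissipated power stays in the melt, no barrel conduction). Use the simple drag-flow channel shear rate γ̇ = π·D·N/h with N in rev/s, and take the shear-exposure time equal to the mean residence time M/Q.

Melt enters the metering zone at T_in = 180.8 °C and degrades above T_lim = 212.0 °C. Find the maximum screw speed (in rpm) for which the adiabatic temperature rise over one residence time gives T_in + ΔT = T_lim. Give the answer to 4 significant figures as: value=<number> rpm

Convert throughput: Q = 236.5 kg/h = 236.5/3600 = 0.0656944 kg/s
t_res = M / Q_s = 11.68 / 0.0656944 = 177.793 s
Convert to metres: D = 0.0555 m, h = 0.00722 m
Allowable rise: ΔT_a = T_lim − T_in = 212.0 − 180.8 = 31.2 K
Invert ΔT = ηγ̇²t_res/(ρcp) for γ̇: γ̇_max² = ΔT_a ρ cp / (η t_res) = 31.2·1319·1541 / (2158·177.793) = 165.286 s⁻²
Take the square root: γ̇_max = √(165.286) = 12.8564 s⁻¹
N_max = γ̇_max·h / (π·D) = 12.8564 · 0.00722 / (π · 0.0555) = 0.532369 rev/s = 31.9421 rpm

value=31.94 rpm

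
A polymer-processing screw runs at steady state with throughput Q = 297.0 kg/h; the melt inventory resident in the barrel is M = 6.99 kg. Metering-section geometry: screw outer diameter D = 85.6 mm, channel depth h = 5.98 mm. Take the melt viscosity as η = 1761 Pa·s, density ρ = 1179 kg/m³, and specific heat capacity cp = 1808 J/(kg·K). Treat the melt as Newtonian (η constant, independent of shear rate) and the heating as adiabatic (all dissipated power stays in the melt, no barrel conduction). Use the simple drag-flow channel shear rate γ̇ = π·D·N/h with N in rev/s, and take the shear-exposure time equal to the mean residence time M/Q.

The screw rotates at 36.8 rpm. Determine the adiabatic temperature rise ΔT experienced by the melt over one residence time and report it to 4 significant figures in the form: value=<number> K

value=53.25 K

Throughput in SI: Q_s = 297.0 kg/h ÷ 3600 s/h = 0.0825 kg/s
Mean residence time: t_res = M/Q_s = 6.99 kg / 0.0825 kg/s = 84.7273 s
Geometry in metres: D = 85.6 mm → 0.0856 m, h = 5.98 mm → 0.00598 m; screw speed N = 36.8 rpm = 0.613333 rev/s
γ̇ = π·D·N / h = π · 0.0856 · 0.613333 / 0.00598 = 27.5816 s⁻¹
ΔT = η·γ̇²·t_res / (ρ·cp) = 1761 · (27.5816)² · 84.7273 / (1179 · 1808) = 53.2486 K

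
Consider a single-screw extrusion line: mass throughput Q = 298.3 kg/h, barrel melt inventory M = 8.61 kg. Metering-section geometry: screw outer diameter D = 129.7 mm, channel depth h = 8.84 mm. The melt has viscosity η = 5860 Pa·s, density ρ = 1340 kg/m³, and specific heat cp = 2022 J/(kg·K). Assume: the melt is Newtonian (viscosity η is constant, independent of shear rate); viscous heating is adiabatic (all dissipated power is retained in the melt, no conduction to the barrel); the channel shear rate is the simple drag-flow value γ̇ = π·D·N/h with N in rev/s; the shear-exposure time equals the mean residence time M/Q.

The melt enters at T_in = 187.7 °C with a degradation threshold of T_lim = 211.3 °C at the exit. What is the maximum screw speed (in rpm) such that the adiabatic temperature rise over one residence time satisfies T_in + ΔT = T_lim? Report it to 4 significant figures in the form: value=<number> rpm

value=13.34 rpm

Convert throughput: Q = 298.3 kg/h = 298.3/3600 = 0.0828611 kg/s
Mean residence time: t_res = M/Q_s = 8.61 kg / 0.0828611 kg/s = 103.909 s
D = 129.7 mm = 0.1297 m;  h = 8.84 mm = 0.00884 m
ΔT_a = T_lim − T_in = 211.3 °C − 187.7 °C = 23.6 K
Invert ΔT = ηγ̇²t_res/(ρcp) for γ̇: γ̇_max² = ΔT_a ρ cp / (η t_res) = 23.6·1340·2022 / (5860·103.909) = 105.014 s⁻²
Take the square root: γ̇_max = √(105.014) = 10.2476 s⁻¹
N_max = γ̇_max h / (πD) = 10.2476·0.00884/(π·0.1297) = 0.222324 rev/s → ×60 = 13.3394 rpm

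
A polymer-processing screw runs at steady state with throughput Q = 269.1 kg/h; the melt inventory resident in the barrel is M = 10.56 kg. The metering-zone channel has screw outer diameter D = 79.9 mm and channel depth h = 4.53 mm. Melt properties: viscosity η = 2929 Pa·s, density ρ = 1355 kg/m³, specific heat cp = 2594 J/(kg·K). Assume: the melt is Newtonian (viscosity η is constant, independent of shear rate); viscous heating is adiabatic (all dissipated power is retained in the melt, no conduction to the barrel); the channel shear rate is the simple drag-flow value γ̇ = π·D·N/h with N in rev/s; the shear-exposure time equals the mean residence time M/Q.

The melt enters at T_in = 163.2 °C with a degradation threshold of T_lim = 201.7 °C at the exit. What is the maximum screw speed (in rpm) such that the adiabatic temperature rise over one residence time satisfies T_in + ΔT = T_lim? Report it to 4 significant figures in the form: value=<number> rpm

Q_s = Q / 3600 = 269.1 / 3600 = 0.07475 kg/s
t_res = M / Q_s = 10.56 ÷ 0.07475 = 141.271 s
Convert to metres: D = 0.0799 m, h = 0.00453 m
Allowable rise: ΔT_a = T_lim − T_in = 201.7 − 163.2 = 38.5 K
Invert ΔT = ηγ̇²t_res/(ρcp) for γ̇: γ̇_max² = ΔT_a ρ cp / (η t_res) = 38.5·1355·2594 / (2929·141.271) = 327.038 s⁻²
γ̇_max = √327.038 = 18.0842 s⁻¹
N_max = γ̇_max h / (πD) = 18.0842·0.00453/(π·0.0799) = 0.326363 rev/s → ×60 = 19.5818 rpm

value=19.58 rpm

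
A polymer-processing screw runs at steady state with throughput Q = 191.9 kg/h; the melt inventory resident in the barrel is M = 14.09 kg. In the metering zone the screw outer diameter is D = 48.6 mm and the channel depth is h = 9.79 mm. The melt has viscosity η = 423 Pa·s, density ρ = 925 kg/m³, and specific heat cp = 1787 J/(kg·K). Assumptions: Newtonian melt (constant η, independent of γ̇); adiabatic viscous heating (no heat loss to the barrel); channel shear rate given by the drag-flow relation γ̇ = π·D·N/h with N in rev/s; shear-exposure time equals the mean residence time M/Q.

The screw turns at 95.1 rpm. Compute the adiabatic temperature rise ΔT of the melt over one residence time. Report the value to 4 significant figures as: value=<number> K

Convert throughput: Q = 191.9 kg/h = 191.9/3600 = 0.0533056 kg/s
t_res = M / Q_s = 14.09 / 0.0533056 = 264.325 s
Convert to SI: D = 0.0486 m, h = 0.00979 m, N = 95.1/60 = 1.585 rev/s
γ̇ = π·D·N / h = π · 0.0486 · 1.585 / 0.00979 = 24.7191 s⁻¹
Adiabatic rise: ΔT = η γ̇² t_res / (ρ cp) = 423·(24.7191)²·264.325 / (925·1787) = 41.3312 K

value=41.33 K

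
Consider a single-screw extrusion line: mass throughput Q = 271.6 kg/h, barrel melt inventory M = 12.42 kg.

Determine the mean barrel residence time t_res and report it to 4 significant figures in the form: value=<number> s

Convert throughput: Q = 271.6 kg/h = 271.6/3600 = 0.0754444 kg/s
t_res = M / Q_s = 12.42 ÷ 0.0754444 = 164.624 s

value=164.6 s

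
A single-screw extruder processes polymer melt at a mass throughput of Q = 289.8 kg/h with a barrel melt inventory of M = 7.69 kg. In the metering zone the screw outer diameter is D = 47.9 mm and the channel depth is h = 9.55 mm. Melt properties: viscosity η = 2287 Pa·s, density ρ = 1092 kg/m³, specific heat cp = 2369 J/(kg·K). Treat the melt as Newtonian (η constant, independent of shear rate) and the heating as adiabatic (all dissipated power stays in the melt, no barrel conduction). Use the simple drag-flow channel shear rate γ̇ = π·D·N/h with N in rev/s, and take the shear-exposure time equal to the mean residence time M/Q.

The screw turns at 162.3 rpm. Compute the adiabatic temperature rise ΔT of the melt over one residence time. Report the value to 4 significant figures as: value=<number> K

Q_s = Q / 3600 = 289.8 / 3600 = 0.0805 kg/s
Mean residence time: t_res = M/Q_s = 7.69 kg / 0.0805 kg/s = 95.528 s
Convert to SI: D = 0.0479 m, h = 0.00955 m, N = 162.3/60 = 2.705 rev/s
γ̇ = π·D·N / h = π · 0.0479 · 2.705 / 0.00955 = 42.6235 s⁻¹
ΔT = η·γ̇²·t_res / (ρ·cp) = 2287 · (42.6235)² · 95.528 / (1092 · 2369) = 153.429 K

value=153.4 K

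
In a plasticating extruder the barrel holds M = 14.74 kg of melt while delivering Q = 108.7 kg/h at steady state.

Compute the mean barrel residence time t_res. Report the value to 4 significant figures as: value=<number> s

value=488.2 s

Convert throughput: Q = 108.7 kg/h = 108.7/3600 = 0.0301944 kg/s
Mean residence time: t_res = M/Q_s = 14.74 kg / 0.0301944 kg/s = 488.169 s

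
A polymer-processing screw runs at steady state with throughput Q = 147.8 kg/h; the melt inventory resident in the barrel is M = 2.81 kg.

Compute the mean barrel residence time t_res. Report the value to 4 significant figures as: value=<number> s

value=68.44 s

Convert throughput: Q = 147.8 kg/h = 147.8/3600 = 0.0410556 kg/s
Mean residence time: t_res = M/Q_s = 2.81 kg / 0.0410556 kg/s = 68.4438 s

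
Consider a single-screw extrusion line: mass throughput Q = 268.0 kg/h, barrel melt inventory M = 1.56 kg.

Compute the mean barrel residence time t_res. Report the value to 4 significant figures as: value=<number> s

value=20.96 s

Throughput in SI: Q_s = 268.0 kg/h ÷ 3600 s/h = 0.0744444 kg/s
t_res = M / Q_s = 1.56 ÷ 0.0744444 = 20.9552 s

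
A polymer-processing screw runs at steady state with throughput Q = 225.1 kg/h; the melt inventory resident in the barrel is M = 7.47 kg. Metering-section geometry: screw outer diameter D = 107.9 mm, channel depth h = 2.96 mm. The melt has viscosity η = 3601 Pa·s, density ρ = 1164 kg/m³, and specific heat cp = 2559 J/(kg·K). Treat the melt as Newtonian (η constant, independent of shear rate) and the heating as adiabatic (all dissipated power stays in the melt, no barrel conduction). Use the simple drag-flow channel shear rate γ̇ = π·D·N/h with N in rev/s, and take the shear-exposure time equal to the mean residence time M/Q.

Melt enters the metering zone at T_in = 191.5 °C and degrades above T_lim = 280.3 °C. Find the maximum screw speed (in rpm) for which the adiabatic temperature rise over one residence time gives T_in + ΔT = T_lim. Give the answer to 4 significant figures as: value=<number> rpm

value=12.99 rpm

Q_s = Q / 3600 = 225.1 / 3600 = 0.0625278 kg/s
t_res = M / Q_s = 7.47 ÷ 0.0625278 = 119.467 s
D = 107.9 mm = 0.1079 m;  h = 2.96 mm = 0.00296 m
Allowable rise: ΔT_a = T_lim − T_in = 280.3 − 191.5 = 88.8 K
Invert ΔT = ηγ̇²t_res/(ρcp) for γ̇: γ̇_max² = ΔT_a ρ cp / (η t_res) = 88.8·1164·2559 / (3601·119.467) = 614.845 s⁻²
γ̇_max = sqrt(614.845) = 24.7961 s⁻¹
N_max = γ̇_max h / (πD) = 24.7961·0.00296/(π·0.1079) = 0.216523 rev/s → ×60 = 12.9914 rpm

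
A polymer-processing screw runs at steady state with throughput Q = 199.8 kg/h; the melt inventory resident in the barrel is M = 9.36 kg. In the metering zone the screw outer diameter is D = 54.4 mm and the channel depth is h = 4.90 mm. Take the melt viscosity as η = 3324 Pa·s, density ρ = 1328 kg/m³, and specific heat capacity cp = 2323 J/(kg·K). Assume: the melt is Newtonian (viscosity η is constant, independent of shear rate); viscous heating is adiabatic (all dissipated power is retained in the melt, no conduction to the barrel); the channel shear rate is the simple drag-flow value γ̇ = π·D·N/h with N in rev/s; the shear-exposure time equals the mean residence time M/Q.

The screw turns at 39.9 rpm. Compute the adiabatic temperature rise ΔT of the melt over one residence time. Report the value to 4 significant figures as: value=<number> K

Convert throughput: Q = 199.8 kg/h = 199.8/3600 = 0.0555 kg/s
t_res = M / Q_s = 9.36 / 0.0555 = 168.649 s
Convert to SI: D = 0.0544 m, h = 0.0049 m, N = 39.9/60 = 0.665 rev/s
γ̇ = π·D·N / h = π · 0.0544 · 0.665 / 0.0049 = 23.1939 s⁻¹
ΔT = η·γ̇²·t_res / (ρ·cp) = 3324 · (23.1939)² · 168.649 / (1328 · 2323) = 97.7564 K

value=97.76 K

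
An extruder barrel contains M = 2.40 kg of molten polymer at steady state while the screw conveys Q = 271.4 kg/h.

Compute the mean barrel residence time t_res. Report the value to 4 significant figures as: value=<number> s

value=31.83 s

Q_s = Q / 3600 = 271.4 / 3600 = 0.0753889 kg/s
t_res = M / Q_s = 2.40 ÷ 0.0753889 = 31.8349 s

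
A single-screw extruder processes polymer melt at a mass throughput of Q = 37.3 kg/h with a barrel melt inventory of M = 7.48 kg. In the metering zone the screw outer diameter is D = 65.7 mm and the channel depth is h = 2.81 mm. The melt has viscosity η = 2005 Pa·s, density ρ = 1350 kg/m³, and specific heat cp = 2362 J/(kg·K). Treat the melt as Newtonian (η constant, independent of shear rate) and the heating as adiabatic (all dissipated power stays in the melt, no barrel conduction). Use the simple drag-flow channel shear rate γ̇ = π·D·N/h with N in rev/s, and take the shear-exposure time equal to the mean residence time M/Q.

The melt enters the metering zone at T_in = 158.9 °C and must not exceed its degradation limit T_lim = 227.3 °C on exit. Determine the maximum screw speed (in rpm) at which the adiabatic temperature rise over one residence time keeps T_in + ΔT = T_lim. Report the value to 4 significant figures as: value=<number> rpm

value=10.03 rpm

Q_s = Q / 3600 = 37.3 / 3600 = 0.0103611 kg/s
t_res = M / Q_s = 7.48 ÷ 0.0103611 = 721.93 s
D = 65.7 mm = 0.0657 m;  h = 2.81 mm = 0.00281 m
ΔT_a = T_lim − T_in = 227.3 °C − 158.9 °C = 68.4 K
γ̇_max² = ΔT_a·ρ·cp/(η·t_res) = 68.4·1350·2362/(2005·721.93) = 150.682 s⁻²
Take the square root: γ̇_max = √(150.682) = 12.2752 s⁻¹
N_max = γ̇_max h / (πD) = 12.2752·0.00281/(π·0.0657) = 0.167117 rev/s → ×60 = 10.027 rpm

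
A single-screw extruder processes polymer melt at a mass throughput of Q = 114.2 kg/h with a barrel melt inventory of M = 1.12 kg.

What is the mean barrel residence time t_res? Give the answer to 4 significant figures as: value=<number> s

value=35.31 s

Q_s = Q / 3600 = 114.2 / 3600 = 0.0317222 kg/s
t_res = M / Q_s = 1.12 / 0.0317222 = 35.3065 s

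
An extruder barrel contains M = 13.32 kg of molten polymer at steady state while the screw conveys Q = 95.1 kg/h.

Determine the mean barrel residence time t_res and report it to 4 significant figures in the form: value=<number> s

value=504.2 s

Convert throughput: Q = 95.1 kg/h = 95.1/3600 = 0.0264167 kg/s
t_res = M / Q_s = 13.32 / 0.0264167 = 504.227 s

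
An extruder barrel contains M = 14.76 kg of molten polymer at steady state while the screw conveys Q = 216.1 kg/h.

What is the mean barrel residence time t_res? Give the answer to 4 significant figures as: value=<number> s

Q_s = Q / 3600 = 216.1 / 3600 = 0.0600278 kg/s
Mean residence time: t_res = M/Q_s = 14.76 kg / 0.0600278 kg/s = 245.886 s

value=245.9 s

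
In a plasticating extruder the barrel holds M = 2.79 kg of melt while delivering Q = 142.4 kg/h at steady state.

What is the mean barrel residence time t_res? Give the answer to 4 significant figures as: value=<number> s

value=70.53 s

Convert throughput: Q = 142.4 kg/h = 142.4/3600 = 0.0395556 kg/s
t_res = M / Q_s = 2.79 ÷ 0.0395556 = 70.5337 s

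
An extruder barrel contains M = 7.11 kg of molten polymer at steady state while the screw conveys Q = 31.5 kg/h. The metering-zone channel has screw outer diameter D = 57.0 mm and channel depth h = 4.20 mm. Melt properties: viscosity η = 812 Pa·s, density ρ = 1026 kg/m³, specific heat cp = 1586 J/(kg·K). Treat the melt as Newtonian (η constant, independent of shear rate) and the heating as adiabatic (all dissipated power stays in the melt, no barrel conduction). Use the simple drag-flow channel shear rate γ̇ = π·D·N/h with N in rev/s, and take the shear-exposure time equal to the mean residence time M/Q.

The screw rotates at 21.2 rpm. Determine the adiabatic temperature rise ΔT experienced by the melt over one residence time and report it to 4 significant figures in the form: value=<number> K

Q_s = Q / 3600 = 31.5 / 3600 = 0.00875 kg/s
Mean residence time: t_res = M/Q_s = 7.11 kg / 0.00875 kg/s = 812.571 s
Convert to SI: D = 0.057 m, h = 0.0042 m, N = 21.2/60 = 0.353333 rev/s
γ̇ = π·D·N / h = π · 0.057 · 0.353333 / 0.0042 = 15.0647 s⁻¹
ΔT = η·γ̇²·t_res/(ρ·cp) = [812 × 15.0647² × 812.571] / [1026 × 1586] = 92.021 K

value=92.02 K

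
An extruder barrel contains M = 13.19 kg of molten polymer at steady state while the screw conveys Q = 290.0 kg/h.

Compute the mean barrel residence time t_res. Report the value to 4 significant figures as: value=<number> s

value=163.7 s

Q_s = Q / 3600 = 290.0 / 3600 = 0.0805556 kg/s
Mean residence time: t_res = M/Q_s = 13.19 kg / 0.0805556 kg/s = 163.738 s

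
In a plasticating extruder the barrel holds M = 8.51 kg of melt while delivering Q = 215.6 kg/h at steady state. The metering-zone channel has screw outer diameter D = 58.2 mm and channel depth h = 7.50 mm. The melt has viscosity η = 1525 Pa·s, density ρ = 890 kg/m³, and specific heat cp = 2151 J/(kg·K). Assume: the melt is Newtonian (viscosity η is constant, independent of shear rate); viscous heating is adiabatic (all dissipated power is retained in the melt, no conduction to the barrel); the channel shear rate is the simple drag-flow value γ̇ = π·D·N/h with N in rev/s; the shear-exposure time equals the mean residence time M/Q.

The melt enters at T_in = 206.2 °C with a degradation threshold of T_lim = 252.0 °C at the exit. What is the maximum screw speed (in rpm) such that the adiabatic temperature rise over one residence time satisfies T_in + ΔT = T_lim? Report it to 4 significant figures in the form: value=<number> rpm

Q_s = Q / 3600 = 215.6 / 3600 = 0.0598889 kg/s
t_res = M / Q_s = 8.51 ÷ 0.0598889 = 142.096 s
Geometry in SI: D = 58.2 mm → 0.0582 m, h = 7.50 mm → 0.0075 m
ΔT_a = T_lim − T_in = 252.0 °C − 206.2 °C = 45.8 K
γ̇_max² = ΔT_a·ρ·cp/(η·t_res) = 45.8·890·2151/(1525·142.096) = 404.616 s⁻²
γ̇_max = sqrt(404.616) = 20.1151 s⁻¹
Solve γ̇ = πDN/h for N: N_max = γ̇_max·h/(π·D) = 20.1151 × 0.0075 / (π × 0.0582) = 0.825106 rev/s = 49.5064 rpm

value=49.51 rpm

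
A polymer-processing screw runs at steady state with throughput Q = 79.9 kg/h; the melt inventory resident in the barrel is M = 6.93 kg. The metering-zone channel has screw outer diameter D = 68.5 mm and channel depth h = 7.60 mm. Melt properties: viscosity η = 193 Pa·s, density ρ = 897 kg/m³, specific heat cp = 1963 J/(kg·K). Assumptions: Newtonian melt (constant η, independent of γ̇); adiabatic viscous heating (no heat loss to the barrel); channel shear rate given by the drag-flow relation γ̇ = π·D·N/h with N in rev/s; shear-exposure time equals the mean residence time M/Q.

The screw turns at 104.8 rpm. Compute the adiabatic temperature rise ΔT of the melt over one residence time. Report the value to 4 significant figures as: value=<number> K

Convert throughput: Q = 79.9 kg/h = 79.9/3600 = 0.0221944 kg/s
Mean residence time: t_res = M/Q_s = 6.93 kg / 0.0221944 kg/s = 312.24 s
Convert to SI: D = 0.0685 m, h = 0.0076 m, N = 104.8/60 = 1.74667 rev/s
Shear rate: γ̇ = πDN/h = π·0.0685·1.74667/0.0076 = 49.458 s⁻¹
Adiabatic rise: ΔT = η γ̇² t_res / (ρ cp) = 193·(49.458)²·312.24 / (897·1963) = 83.7158 K

value=83.72 K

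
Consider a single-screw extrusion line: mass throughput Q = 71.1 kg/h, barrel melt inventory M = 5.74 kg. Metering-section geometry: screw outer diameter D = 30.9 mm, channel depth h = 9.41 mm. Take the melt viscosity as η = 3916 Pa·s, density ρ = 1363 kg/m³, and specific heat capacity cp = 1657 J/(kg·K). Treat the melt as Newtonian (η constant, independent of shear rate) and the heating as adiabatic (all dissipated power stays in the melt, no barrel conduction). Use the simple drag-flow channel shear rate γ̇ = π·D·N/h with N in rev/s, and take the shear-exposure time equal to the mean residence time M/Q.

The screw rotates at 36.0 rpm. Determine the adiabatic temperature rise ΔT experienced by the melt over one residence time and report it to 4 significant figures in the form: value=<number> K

Throughput in SI: Q_s = 71.1 kg/h ÷ 3600 s/h = 0.01975 kg/s
Mean residence time: t_res = M/Q_s = 5.74 kg / 0.01975 kg/s = 290.633 s
Geometry in metres: D = 30.9 mm → 0.0309 m, h = 9.41 mm → 0.00941 m; screw speed N = 36.0 rpm = 0.6 rev/s
Shear rate: γ̇ = πDN/h = π·0.0309·0.6/0.00941 = 6.18971 s⁻¹
ΔT = η·γ̇²·t_res/(ρ·cp) = [3916 × 6.18971² × 290.633] / [1363 × 1657] = 19.3067 K

value=19.31 K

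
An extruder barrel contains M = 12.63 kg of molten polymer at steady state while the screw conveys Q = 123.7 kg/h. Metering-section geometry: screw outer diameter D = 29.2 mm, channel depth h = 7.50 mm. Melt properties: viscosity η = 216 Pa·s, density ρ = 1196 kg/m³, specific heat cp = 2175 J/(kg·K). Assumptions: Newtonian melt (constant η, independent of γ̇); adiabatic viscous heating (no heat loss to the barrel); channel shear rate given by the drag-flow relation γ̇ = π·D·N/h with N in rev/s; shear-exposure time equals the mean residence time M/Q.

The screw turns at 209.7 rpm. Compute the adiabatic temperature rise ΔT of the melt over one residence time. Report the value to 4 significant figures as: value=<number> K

value=55.77 K

Convert throughput: Q = 123.7 kg/h = 123.7/3600 = 0.0343611 kg/s
t_res = M / Q_s = 12.63 / 0.0343611 = 367.567 s
Geometry in metres: D = 29.2 mm → 0.0292 m, h = 7.50 mm → 0.0075 m; screw speed N = 209.7 rpm = 3.495 rev/s
γ̇ = π·D·N / h = π · 0.0292 · 3.495 / 0.0075 = 42.7483 s⁻¹
Adiabatic rise: ΔT = η γ̇² t_res / (ρ cp) = 216·(42.7483)²·367.567 / (1196·2175) = 55.7746 K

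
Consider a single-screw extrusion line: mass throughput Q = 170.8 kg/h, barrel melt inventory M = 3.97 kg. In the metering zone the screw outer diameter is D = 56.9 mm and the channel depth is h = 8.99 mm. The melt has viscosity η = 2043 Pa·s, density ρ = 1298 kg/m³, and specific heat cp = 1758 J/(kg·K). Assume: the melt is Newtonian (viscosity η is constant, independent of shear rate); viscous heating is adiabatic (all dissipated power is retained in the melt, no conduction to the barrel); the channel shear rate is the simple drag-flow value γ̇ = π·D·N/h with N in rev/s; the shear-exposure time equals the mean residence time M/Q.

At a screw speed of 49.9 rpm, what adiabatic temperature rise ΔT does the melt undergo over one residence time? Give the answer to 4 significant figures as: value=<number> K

value=20.49 K

Convert throughput: Q = 170.8 kg/h = 170.8/3600 = 0.0474444 kg/s
t_res = M / Q_s = 3.97 ÷ 0.0474444 = 83.6768 s
Convert to SI: D = 0.0569 m, h = 0.00899 m, N = 49.9/60 = 0.831667 rev/s
Shear rate: γ̇ = πDN/h = π·0.0569·0.831667/0.00899 = 16.5368 s⁻¹
Adiabatic rise: ΔT = η γ̇² t_res / (ρ cp) = 2043·(16.5368)²·83.6768 / (1298·1758) = 20.4872 K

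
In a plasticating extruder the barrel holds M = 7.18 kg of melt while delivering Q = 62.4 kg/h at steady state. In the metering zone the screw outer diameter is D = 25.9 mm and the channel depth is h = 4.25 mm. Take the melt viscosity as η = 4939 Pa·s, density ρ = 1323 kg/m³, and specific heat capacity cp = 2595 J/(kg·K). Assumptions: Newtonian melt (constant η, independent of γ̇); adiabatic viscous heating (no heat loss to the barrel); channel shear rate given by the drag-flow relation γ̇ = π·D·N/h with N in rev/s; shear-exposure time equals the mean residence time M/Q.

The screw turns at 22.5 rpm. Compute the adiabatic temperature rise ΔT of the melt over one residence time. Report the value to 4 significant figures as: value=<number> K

Throughput in SI: Q_s = 62.4 kg/h ÷ 3600 s/h = 0.0173333 kg/s
t_res = M / Q_s = 7.18 / 0.0173333 = 414.231 s
Convert to SI: D = 0.0259 m, h = 0.00425 m, N = 22.5/60 = 0.375 rev/s
γ̇ = π·D·N / h = π · 0.0259 · 0.375 / 0.00425 = 7.17946 s⁻¹
Adiabatic rise: ΔT = η γ̇² t_res / (ρ cp) = 4939·(7.17946)²·414.231 / (1323·2595) = 30.7162 K

value=30.72 K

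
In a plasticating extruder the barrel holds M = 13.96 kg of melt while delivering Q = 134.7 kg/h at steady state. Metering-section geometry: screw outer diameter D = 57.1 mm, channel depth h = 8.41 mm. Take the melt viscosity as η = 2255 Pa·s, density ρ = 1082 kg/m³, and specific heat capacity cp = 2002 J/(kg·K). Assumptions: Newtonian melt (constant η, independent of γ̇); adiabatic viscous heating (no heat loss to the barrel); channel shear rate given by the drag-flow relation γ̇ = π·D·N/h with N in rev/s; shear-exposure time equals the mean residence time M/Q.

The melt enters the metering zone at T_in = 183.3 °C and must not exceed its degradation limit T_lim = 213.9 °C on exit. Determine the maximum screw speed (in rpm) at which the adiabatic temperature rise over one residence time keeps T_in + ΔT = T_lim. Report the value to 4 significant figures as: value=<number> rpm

value=24.97 rpm

Throughput in SI: Q_s = 134.7 kg/h ÷ 3600 s/h = 0.0374167 kg/s
Mean residence time: t_res = M/Q_s = 13.96 kg / 0.0374167 kg/s = 373.096 s
Geometry in SI: D = 57.1 mm → 0.0571 m, h = 8.41 mm → 0.00841 m
ΔT_a = T_lim − T_in = 213.9 °C − 183.3 °C = 30.6 K
γ̇_max² = ΔT_a·ρ·cp/(η·t_res) = 30.6·1082·2002/(2255·373.096) = 78.7854 s⁻²
Take the square root: γ̇_max = √(78.7854) = 8.87612 s⁻¹
N_max = γ̇_max·h / (π·D) = 8.87612 · 0.00841 / (π · 0.0571) = 0.416134 rev/s = 24.968 rpm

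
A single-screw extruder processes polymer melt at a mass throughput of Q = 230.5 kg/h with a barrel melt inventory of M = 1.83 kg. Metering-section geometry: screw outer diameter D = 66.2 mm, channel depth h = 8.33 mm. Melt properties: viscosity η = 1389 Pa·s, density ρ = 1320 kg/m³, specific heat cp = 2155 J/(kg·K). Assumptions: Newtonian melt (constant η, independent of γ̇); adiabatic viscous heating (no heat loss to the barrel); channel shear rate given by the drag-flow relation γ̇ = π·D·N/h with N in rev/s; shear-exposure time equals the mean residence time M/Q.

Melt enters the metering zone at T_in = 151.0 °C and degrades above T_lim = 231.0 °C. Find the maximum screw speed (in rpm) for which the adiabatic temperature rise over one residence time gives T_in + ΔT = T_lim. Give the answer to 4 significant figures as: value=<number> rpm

value=181.9 rpm

Throughput in SI: Q_s = 230.5 kg/h ÷ 3600 s/h = 0.0640278 kg/s
Mean residence time: t_res = M/Q_s = 1.83 kg / 0.0640278 kg/s = 28.5813 s
Convert to metres: D = 0.0662 m, h = 0.00833 m
ΔT_a = T_lim − T_in = 231.0 °C − 151.0 °C = 80 K
γ̇_max² = ΔT_a·ρ·cp / (η·t_res) = [80 × 1320 × 2155] / [1389 × 28.5813] = 5732.27 s⁻²
γ̇_max = sqrt(5732.27) = 75.7117 s⁻¹
Solve γ̇ = πDN/h for N: N_max = γ̇_max·h/(π·D) = 75.7117 × 0.00833 / (π × 0.0662) = 3.0325 rev/s = 181.95 rpm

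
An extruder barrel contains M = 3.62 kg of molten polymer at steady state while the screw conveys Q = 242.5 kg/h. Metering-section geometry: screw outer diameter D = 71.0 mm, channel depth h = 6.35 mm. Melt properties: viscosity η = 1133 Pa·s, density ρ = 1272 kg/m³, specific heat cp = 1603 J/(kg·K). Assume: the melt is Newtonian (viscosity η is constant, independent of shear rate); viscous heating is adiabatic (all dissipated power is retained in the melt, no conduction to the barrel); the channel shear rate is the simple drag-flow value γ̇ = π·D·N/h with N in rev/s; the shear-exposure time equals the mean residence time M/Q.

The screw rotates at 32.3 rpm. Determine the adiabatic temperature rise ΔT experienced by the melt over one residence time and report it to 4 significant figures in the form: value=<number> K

Q_s = Q / 3600 = 242.5 / 3600 = 0.0673611 kg/s
t_res = M / Q_s = 3.62 ÷ 0.0673611 = 53.7402 s
D = 71.0 mm = 0.071 m;  h = 6.35 mm = 0.00635 m;  N = 32.3 rpm / 60 = 0.538333 rev/s
Shear rate: γ̇ = πDN/h = π·0.071·0.538333/0.00635 = 18.9097 s⁻¹
Adiabatic rise: ΔT = η γ̇² t_res / (ρ cp) = 1133·(18.9097)²·53.7402 / (1272·1603) = 10.6778 K

value=10.68 K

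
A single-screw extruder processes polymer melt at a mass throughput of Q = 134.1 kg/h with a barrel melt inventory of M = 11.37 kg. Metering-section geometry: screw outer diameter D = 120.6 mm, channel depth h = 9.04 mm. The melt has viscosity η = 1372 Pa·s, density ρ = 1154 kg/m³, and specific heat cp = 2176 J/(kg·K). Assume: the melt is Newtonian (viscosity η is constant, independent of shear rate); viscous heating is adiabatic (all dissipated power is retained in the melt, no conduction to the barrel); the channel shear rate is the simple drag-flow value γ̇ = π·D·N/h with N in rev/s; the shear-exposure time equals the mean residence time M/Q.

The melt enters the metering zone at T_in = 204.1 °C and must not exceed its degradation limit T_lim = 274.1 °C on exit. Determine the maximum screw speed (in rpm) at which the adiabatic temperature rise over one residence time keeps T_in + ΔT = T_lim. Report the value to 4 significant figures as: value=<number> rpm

value=29.33 rpm

Q_s = Q / 3600 = 134.1 / 3600 = 0.03725 kg/s
t_res = M / Q_s = 11.37 / 0.03725 = 305.235 s
Geometry in SI: D = 120.6 mm → 0.1206 m, h = 9.04 mm → 0.00904 m
ΔT_a = T_lim − T_in = 274.1 °C − 204.1 °C = 70 K
γ̇_max² = ΔT_a·ρ·cp / (η·t_res) = [70 × 1154 × 2176] / [1372 × 305.235] = 419.734 s⁻²
γ̇_max = √419.734 = 20.4874 s⁻¹
N_max = γ̇_max·h / (π·D) = 20.4874 · 0.00904 / (π · 0.1206) = 0.488831 rev/s = 29.3298 rpm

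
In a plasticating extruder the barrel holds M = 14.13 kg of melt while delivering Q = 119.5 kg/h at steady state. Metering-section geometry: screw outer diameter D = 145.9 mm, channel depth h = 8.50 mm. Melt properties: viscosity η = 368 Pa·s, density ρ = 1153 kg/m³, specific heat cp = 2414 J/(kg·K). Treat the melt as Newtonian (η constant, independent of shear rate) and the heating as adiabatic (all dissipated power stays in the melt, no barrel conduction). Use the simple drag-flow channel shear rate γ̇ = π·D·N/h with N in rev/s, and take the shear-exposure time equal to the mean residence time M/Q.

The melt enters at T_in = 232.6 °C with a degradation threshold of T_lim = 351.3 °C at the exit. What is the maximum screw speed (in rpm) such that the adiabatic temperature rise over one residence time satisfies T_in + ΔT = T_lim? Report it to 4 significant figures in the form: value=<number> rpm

Throughput in SI: Q_s = 119.5 kg/h ÷ 3600 s/h = 0.0331944 kg/s
t_res = M / Q_s = 14.13 / 0.0331944 = 425.674 s
Geometry in SI: D = 145.9 mm → 0.1459 m, h = 8.50 mm → 0.0085 m
Allowable rise: ΔT_a = T_lim − T_in = 351.3 − 232.6 = 118.7 K
γ̇_max² = ΔT_a·ρ·cp/(η·t_res) = 118.7·1153·2414/(368·425.674) = 2109.08 s⁻²
Take the square root: γ̇_max = √(2109.08) = 45.9247 s⁻¹
N_max = γ̇_max h / (πD) = 45.9247·0.0085/(π·0.1459) = 0.851648 rev/s → ×60 = 51.0989 rpm

value=51.10 rpm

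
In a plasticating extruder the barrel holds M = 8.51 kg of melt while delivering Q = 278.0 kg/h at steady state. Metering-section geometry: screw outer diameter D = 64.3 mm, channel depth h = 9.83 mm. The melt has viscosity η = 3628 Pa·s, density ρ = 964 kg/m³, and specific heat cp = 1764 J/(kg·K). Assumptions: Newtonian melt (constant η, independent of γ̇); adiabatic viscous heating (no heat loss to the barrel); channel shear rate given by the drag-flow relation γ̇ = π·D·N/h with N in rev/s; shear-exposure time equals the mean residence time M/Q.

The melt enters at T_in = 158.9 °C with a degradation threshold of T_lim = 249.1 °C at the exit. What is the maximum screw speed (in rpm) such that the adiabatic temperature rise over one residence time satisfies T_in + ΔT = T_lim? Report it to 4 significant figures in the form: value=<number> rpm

Throughput in SI: Q_s = 278.0 kg/h ÷ 3600 s/h = 0.0772222 kg/s
t_res = M / Q_s = 8.51 ÷ 0.0772222 = 110.201 s
D = 64.3 mm = 0.0643 m;  h = 9.83 mm = 0.00983 m
ΔT_a = T_lim − T_in = 249.1 − 158.9 = 90.2 K
γ̇_max² = ΔT_a·ρ·cp / (η·t_res) = [90.2 × 964 × 1764] / [3628 × 110.201] = 383.643 s⁻²
Take the square root: γ̇_max = √(383.643) = 19.5868 s⁻¹
Solve γ̇ = πDN/h for N: N_max = γ̇_max·h/(π·D) = 19.5868 × 0.00983 / (π × 0.0643) = 0.95314 rev/s = 57.1884 rpm

value=57.19 rpm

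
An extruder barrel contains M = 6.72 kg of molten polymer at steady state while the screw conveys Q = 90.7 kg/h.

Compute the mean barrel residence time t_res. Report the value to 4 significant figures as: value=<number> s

Q_s = Q / 3600 = 90.7 / 3600 = 0.0251944 kg/s
Mean residence time: t_res = M/Q_s = 6.72 kg / 0.0251944 kg/s = 266.725 s

value=266.7 s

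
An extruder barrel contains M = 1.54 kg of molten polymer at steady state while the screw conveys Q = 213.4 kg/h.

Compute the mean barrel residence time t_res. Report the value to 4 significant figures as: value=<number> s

Throughput in SI: Q_s = 213.4 kg/h ÷ 3600 s/h = 0.0592778 kg/s
t_res = M / Q_s = 1.54 ÷ 0.0592778 = 25.9794 s

value=25.98 s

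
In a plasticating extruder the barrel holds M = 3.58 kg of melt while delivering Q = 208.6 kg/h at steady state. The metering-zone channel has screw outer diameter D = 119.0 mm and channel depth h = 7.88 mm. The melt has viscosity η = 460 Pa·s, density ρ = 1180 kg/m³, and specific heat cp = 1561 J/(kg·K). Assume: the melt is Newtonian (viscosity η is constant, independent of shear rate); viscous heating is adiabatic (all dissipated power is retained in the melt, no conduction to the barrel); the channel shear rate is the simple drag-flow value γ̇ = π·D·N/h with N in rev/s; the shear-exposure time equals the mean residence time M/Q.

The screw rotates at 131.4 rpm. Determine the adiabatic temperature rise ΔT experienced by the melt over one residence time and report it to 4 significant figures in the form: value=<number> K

value=166.6 K

Convert throughput: Q = 208.6 kg/h = 208.6/3600 = 0.0579444 kg/s
Mean residence time: t_res = M/Q_s = 3.58 kg / 0.0579444 kg/s = 61.7833 s
Geometry in metres: D = 119.0 mm → 0.119 m, h = 7.88 mm → 0.00788 m; screw speed N = 131.4 rpm = 2.19 rev/s
Shear rate: γ̇ = πDN/h = π·0.119·2.19/0.00788 = 103.9 s⁻¹
ΔT = η·γ̇²·t_res / (ρ·cp) = 460 · (103.9)² · 61.7833 / (1180 · 1561) = 166.561 K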